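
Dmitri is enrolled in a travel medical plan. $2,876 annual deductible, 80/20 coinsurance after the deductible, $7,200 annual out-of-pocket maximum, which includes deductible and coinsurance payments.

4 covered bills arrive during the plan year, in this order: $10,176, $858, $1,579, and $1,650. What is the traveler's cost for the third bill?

Claim 1 — $10,176: $2,876 finishes the deductible; $7,300 goes to coinsurance; coinsurance $7,300 × 20% = $1,460. Traveler pays $4,336; OOP now $4,336.
Claim 2 — $858: 20% coinsurance on $858 = $171.60. Cost to traveler: $171.60. OOP to date $4,507.60.
Claim 3 — $1,579: 20% coinsurance on $1,579 = $315.80. Traveler pays $315.80; OOP now $4,823.40.

$315.80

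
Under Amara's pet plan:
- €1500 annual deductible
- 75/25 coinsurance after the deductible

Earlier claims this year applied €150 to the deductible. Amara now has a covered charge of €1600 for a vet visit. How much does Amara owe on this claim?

€1412.50

Deductible still to meet: €1500 − €150 = €1350.
That leaves €1600 − €1350 = €250 for coinsurance.
25% of €250 = €62.50 falls to the owner.
Owner responsibility: €1350 + €62.50 = €1412.50.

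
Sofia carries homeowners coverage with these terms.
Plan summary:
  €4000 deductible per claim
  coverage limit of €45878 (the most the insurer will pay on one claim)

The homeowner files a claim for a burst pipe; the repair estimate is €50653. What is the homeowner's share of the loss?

€4775

Subtract the deductible: €50653 − €4000 = €46653.
The €45878 per-incident cap binds; insurer pays €45878.
The homeowner bears the rest of the original loss: €50653 − €45878 = €4775.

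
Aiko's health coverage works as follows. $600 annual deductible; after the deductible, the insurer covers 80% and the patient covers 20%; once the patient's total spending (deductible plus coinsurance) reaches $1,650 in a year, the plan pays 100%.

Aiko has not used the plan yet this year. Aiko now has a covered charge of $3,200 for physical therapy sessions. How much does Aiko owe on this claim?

Deductible not yet touched, so the first $600 of the bill goes to the deductible.
That leaves $3,200 − $600 = $2,600 for coinsurance.
Coinsurance: $2,600 × 20% = $520.
So the patient owes $600 + $520 = $1,120 before any cap.
Year-to-date out-of-pocket becomes $0 + $1,120 = $1,120, still under the $1,650 maximum, so no cap applies.

$1,120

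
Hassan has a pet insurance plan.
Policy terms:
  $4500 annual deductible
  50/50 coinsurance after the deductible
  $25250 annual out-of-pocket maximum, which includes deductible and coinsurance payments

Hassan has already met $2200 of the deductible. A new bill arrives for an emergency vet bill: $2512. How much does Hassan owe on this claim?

$2200 of the $4500 deductible is already met, leaving $2300.
That leaves $2512 − $2300 = $212 for coinsurance.
Coinsurance: $212 × 50% = $106.
So the owner owes $2300 + $106 = $2406 before any cap.
Cumulative spending $2200 + $2406 = $4606 stays under the $25250 maximum.

$2406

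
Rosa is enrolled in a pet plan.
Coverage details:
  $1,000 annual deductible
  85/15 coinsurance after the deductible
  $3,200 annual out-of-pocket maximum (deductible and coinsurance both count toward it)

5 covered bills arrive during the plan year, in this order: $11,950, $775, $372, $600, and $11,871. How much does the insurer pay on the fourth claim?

$510

Claim 1 ($11,950): deductible takes $1,000, $10,950 remains; owner's 15% is $1,642.50. Owner pays $2,642.50; OOP now $2,642.50. Insurer: $11,950 − $2,642.50 = $9,307.50.
Claim 2 ($775): deductible already satisfied, so owner's share is 15% × $775 = $116.25. Owner pays $116.25; OOP now $2,758.75. Plan pays $775 − $116.25 = $658.75.
Claim 3 ($372): deductible met; 15% of $372 = $55.80. Cost to owner: $55.80. OOP to date $2,814.55. Insurer: $372 − $55.80 = $316.20.
Claim 4 ($600): 15% coinsurance on $600 = $90. Cost to owner: $90. OOP to date $2,904.55. Plan pays $600 − $90 = $510.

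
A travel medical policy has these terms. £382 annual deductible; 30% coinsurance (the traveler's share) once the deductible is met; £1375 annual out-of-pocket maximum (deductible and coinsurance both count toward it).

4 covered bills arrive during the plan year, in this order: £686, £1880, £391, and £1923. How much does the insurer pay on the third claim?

Claim 1 — £686: deductible takes £382, £304 remains; 30% of £304 = £91.20. Cost to traveler: £473.20. OOP to date £473.20. Insurer: £686 − £473.20 = £212.80.
Claim 2 — £1880: deductible met; 30% of £1880 = £564. Cost to traveler: £564. OOP to date £1037.20. Insurer: £1880 − £564 = £1316.
Claim 3 — £391: 30% coinsurance on £391 = £117.30. Traveler pays £117.30; OOP now £1154.50. Plan pays £391 − £117.30 = £273.70.

£273.70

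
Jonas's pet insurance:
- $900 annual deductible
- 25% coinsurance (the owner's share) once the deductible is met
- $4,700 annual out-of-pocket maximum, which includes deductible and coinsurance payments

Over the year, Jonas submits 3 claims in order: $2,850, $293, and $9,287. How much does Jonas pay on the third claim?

$2,321.75

#1 ($2,850): $900 finishes the deductible; $1,950 goes to coinsurance; owner's 25% is $487.50. Owner pays $1,387.50; OOP now $1,387.50.
#2 ($293): 25% coinsurance on $293 = $73.25. Owner owes $73.25 (running OOP $1,460.75).
#3 ($9,287): 25% coinsurance on $9,287 = $2,321.75. Cost to owner: $2,321.75. OOP to date $3,782.50.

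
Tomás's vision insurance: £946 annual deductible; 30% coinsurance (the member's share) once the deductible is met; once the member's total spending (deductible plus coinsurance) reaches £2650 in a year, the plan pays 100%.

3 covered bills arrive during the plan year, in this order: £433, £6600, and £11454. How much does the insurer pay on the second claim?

£4383

Bill 1, £433: entire amount goes to the deductible. Cost to member: £433. OOP to date £433. Insurer: £433 − £433 = £0.
Bill 2, £6600: £513 finishes the deductible; £6087 goes to coinsurance; coinsurance £6087 × 30% = £1826.10. Claim cost before the cap: £513 + £1826.10 = £2339.10. That would push OOP to £2772.10, over the £2650 cap, so member pays £2650 − £433 = £2217. Insurer: £6600 − £2217 = £4383.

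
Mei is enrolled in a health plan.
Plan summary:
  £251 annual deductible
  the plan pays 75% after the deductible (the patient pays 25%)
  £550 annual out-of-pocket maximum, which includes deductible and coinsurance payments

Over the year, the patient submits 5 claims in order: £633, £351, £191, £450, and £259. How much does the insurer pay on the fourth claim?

#1 (£633): £251 to deductible, leaving £382; 25% of £382 = £95.50. Cost to patient: £346.50. OOP to date £346.50. Insurer: £633 − £346.50 = £286.50.
#2 (£351): 25% coinsurance on £351 = £87.75. Patient owes £87.75 (running OOP £434.25). Plan pays £351 − £87.75 = £263.25.
#3 (£191): 25% coinsurance on £191 = £47.75. Patient owes £47.75 (running OOP £482). Insurer: £191 − £47.75 = £143.25.
#4 (£450): deductible met; 25% of £450 = £112.50. Adding that to £482 gives £594.50, past the £550 cap; patient pays only £550 − £482 = £68. Plan pays £450 − £68 = £382.

£382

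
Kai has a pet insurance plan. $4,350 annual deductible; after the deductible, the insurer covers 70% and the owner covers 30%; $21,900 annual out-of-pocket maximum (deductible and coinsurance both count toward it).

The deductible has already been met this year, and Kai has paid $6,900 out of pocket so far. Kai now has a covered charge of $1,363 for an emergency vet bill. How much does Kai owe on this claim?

$408.90

With the deductible met, the entire $1,363 is subject to coinsurance.
Owner's 30% share of $1,363 is $408.90.
Total out-of-pocket so far would be $6,900 + $408.90 = $7,308.90, below the $21,900 cap — no reduction.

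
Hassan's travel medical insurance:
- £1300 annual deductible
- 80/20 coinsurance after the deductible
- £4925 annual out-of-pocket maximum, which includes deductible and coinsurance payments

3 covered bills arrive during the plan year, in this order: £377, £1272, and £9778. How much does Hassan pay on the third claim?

£1955.60

Claim 1 (£377): entire amount goes to the deductible. Traveler owes £377 (running OOP £377).
Claim 2 (£1272): deductible takes £923, £349 remains; traveler's 20% is £69.80. Traveler owes £992.80 (running OOP £1369.80).
Claim 3 (£9778): deductible already satisfied, so traveler's share is 20% × £9778 = £1955.60. Traveler pays £1955.60; OOP now £3325.40.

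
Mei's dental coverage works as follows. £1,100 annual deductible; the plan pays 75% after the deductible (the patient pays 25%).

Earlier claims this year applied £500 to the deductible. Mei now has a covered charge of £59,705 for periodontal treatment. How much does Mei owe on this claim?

£500 of the £1,100 deductible is already met, leaving £600.
The remaining £59,105 (= £59,705 − £600) moves to coinsurance.
Coinsurance: £59,105 × 25% = £14,776.25.
So the patient owes £600 + £14,776.25 = £15,376.25.

£15,376.25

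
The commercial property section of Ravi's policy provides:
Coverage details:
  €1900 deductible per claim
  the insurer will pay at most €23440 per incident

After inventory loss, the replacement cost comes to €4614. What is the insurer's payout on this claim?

Less the €1900 deductible: €4614 − €1900 = €2714.
That's under the €23440 cap, so the insurer reimburses the full €2714.

€2714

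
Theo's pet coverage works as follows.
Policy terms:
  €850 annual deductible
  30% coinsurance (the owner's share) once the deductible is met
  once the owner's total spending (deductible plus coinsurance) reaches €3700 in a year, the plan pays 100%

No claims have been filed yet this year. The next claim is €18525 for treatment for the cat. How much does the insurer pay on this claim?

€14825

Deductible not yet touched, so the first €850 of the bill goes to the deductible.
After the €850 deductible portion, €18525 − €850 = €17675 is subject to coinsurance.
30% of €17675 = €5302.50 falls to the owner.
Owner responsibility before any cap: €850 + €5302.50 = €6152.50.
Adding €6152.50 to the €0 already spent would give €6152.50, which exceeds the €3700 cap; the owner pays just €3700 − €0 = €3700.
The plan picks up €18525 − €3700 = €14825.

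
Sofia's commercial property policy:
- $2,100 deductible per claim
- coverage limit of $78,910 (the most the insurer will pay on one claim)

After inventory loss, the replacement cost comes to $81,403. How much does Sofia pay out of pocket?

$2,493

After the deductible, $81,403 − $2,100 = $79,303 remains.
$79,303 exceeds the $78,910 limit, so the insurer pays the limit: $78,910.
The business bears the rest of the original loss: $81,403 − $78,910 = $2,493.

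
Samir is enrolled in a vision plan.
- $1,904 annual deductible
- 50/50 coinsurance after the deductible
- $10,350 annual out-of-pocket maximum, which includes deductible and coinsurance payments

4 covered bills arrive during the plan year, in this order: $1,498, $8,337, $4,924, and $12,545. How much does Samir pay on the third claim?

$2,462

#1 ($1,498): fully absorbed by the deductible. Member owes $1,498 (running OOP $1,498).
#2 ($8,337): $406 to deductible, leaving $7,931; member's 50% is $3,965.50. Member pays $4,371.50; OOP now $5,869.50.
#3 ($4,924): deductible met; 50% of $4,924 = $2,462. Cost to member: $2,462. OOP to date $8,331.50.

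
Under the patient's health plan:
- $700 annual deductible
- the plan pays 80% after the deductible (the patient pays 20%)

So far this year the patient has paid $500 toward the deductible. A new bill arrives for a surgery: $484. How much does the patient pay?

$500 of the $700 deductible is already met, leaving $200.
The remaining $284 (= $484 − $200) moves to coinsurance.
Coinsurance: $284 × 20% = $56.80.
So the patient owes $200 + $56.80 = $256.80.

$256.80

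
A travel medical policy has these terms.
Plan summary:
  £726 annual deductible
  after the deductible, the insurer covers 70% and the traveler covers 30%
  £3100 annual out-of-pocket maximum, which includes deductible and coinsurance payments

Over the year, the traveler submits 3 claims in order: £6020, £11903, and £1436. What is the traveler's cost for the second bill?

Bill 1, £6020: £726 to deductible, leaving £5294; coinsurance £5294 × 30% = £1588.20. Traveler pays £2314.20; OOP now £2314.20.
Bill 2, £11903: deductible already satisfied, so traveler's share is 30% × £11903 = £3570.90. That would push OOP to £5885.10, over the £3100 cap, so traveler pays £3100 − £2314.20 = £785.80.

£785.80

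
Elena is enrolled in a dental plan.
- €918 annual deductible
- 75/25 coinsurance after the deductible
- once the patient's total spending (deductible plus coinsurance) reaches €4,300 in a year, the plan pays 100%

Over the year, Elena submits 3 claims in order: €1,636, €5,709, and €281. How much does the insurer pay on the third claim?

€210.75

Claim 1 (€1,636): €918 finishes the deductible; €718 goes to coinsurance; patient's 25% is €179.50. Patient owes €1,097.50 (running OOP €1,097.50). Plan pays €1,636 − €1,097.50 = €538.50.
Claim 2 (€5,709): deductible met; 25% of €5,709 = €1,427.25. Patient pays €1,427.25; OOP now €2,524.75. Plan pays €5,709 − €1,427.25 = €4,281.75.
Claim 3 (€281): deductible already satisfied, so patient's share is 25% × €281 = €70.25. Cost to patient: €70.25. OOP to date €2,595. Plan pays €281 − €70.25 = €210.75.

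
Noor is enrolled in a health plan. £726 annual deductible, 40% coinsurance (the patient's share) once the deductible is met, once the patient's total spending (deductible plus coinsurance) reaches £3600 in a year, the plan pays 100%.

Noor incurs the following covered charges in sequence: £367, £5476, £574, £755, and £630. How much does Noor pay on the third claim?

£229.60

Claim 1 (£367): fully absorbed by the deductible. Patient owes £367 (running OOP £367).
Claim 2 (£5476): £359 finishes the deductible; £5117 goes to coinsurance; coinsurance £5117 × 40% = £2046.80. Patient owes £2405.80 (running OOP £2772.80).
Claim 3 (£574): deductible met; 40% of £574 = £229.60. Cost to patient: £229.60. OOP to date £3002.40.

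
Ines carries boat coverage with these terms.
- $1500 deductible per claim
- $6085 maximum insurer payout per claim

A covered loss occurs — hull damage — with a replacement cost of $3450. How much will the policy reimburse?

$1950

After the deductible, $3450 − $1500 = $1950 remains.
$1950 ≤ $6085, so the limit doesn't bind; insurer pays $1950.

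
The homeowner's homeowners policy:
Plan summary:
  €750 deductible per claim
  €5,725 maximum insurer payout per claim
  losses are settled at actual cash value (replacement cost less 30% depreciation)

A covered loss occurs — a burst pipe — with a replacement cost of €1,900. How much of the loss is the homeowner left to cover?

€1,320

Actual cash value after 30% depreciation: €1,900 × 70% = €1,330.
After the deductible, €1,330 − €750 = €580 remains.
€580 is within the €5,725 limit, so the insurer pays €580.
The homeowner bears the rest of the original loss: €1,900 − €580 = €1,320.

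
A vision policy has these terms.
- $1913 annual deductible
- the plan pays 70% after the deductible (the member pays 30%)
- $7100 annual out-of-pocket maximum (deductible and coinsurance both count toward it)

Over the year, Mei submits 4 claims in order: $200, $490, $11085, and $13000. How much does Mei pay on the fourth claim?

$2228.40

#1 ($200): all of it applies to the deductible. Member pays $200; OOP now $200.
#2 ($490): entire amount goes to the deductible. Member pays $490; OOP now $690.
#3 ($11085): $1223 finishes the deductible; $9862 goes to coinsurance; coinsurance $9862 × 30% = $2958.60. Cost to member: $4181.60. OOP to date $4871.60.
#4 ($13000): deductible already satisfied, so member's share is 30% × $13000 = $3900. That would push OOP to $8771.60, over the $7100 cap, so member pays $7100 − $4871.60 = $2228.40.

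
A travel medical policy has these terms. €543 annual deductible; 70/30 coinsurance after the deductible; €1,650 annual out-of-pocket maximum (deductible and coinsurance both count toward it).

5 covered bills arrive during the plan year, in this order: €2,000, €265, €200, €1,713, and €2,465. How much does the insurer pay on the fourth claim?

Claim 1 (€2,000): €543 finishes the deductible; €1,457 goes to coinsurance; 30% of €1,457 = €437.10. Traveler owes €980.10 (running OOP €980.10). Plan pays €2,000 − €980.10 = €1,019.90.
Claim 2 (€265): deductible already satisfied, so traveler's share is 30% × €265 = €79.50. Traveler pays €79.50; OOP now €1,059.60. Insurer: €265 − €79.50 = €185.50.
Claim 3 (€200): deductible met; 30% of €200 = €60. Cost to traveler: €60. OOP to date €1,119.60. Plan pays €200 − €60 = €140.
Claim 4 (€1,713): deductible already satisfied, so traveler's share is 30% × €1,713 = €513.90. Traveler owes €513.90 (running OOP €1,633.50). Plan pays €1,713 − €513.90 = €1,199.10.

€1,199.10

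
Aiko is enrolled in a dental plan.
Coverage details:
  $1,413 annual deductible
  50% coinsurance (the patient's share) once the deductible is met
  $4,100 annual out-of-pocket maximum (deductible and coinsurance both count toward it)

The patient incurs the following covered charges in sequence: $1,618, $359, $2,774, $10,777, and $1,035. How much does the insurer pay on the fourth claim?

$9,759

Bill 1, $1,618: $1,413 to deductible, leaving $205; coinsurance $205 × 50% = $102.50. Cost to patient: $1,515.50. OOP to date $1,515.50. Plan pays $1,618 − $1,515.50 = $102.50.
Bill 2, $359: deductible met; 50% of $359 = $179.50. Patient owes $179.50 (running OOP $1,695). Plan pays $359 − $179.50 = $179.50.
Bill 3, $2,774: 50% coinsurance on $2,774 = $1,387. Cost to patient: $1,387. OOP to date $3,082. Insurer: $2,774 − $1,387 = $1,387.
Bill 4, $10,777: deductible already satisfied, so patient's share is 50% × $10,777 = $5,388.50. Adding that to $3,082 gives $8,470.50, past the $4,100 cap; patient pays only $4,100 − $3,082 = $1,018. Plan pays $10,777 − $1,018 = $9,759.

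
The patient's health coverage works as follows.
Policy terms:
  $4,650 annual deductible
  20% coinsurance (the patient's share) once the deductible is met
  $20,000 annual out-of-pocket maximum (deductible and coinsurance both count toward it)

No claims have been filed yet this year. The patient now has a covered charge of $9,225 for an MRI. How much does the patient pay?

The full $4,650 deductible is still open; $4,650 of this bill applies to it.
That leaves $9,225 − $4,650 = $4,575 for coinsurance.
20% of $4,575 = $915 falls to the patient.
That puts the patient's cost at $4,650 + $915 = $5,565 before any cap.
Total out-of-pocket so far would be $0 + $5,565 = $5,565, below the $20,000 cap — no reduction.

$5,565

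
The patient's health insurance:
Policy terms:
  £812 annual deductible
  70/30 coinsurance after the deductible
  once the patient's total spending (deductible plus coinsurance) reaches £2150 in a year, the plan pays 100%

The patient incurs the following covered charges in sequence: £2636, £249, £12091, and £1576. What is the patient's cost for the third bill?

#1 (£2636): £812 finishes the deductible; £1824 goes to coinsurance; 30% of £1824 = £547.20. Cost to patient: £1359.20. OOP to date £1359.20.
#2 (£249): deductible already satisfied, so patient's share is 30% × £249 = £74.70. Cost to patient: £74.70. OOP to date £1433.90.
#3 (£12091): deductible met; 30% of £12091 = £3627.30. Adding that to £1433.90 gives £5061.20, past the £2150 cap; patient pays only £2150 − £1433.90 = £716.10.

£716.10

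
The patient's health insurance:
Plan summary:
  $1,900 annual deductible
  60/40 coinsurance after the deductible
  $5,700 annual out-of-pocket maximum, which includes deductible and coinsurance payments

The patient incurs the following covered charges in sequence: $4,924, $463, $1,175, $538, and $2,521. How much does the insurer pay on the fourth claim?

Bill 1, $4,924: $1,900 finishes the deductible; $3,024 goes to coinsurance; coinsurance $3,024 × 40% = $1,209.60. Patient owes $3,109.60 (running OOP $3,109.60). Insurer: $4,924 − $3,109.60 = $1,814.40.
Bill 2, $463: deductible already satisfied, so patient's share is 40% × $463 = $185.20. Patient pays $185.20; OOP now $3,294.80. Plan pays $463 − $185.20 = $277.80.
Bill 3, $1,175: 40% coinsurance on $1,175 = $470. Patient owes $470 (running OOP $3,764.80). Insurer: $1,175 − $470 = $705.
Bill 4, $538: 40% coinsurance on $538 = $215.20. Cost to patient: $215.20. OOP to date $3,980. Insurer: $538 − $215.20 = $322.80.

$322.80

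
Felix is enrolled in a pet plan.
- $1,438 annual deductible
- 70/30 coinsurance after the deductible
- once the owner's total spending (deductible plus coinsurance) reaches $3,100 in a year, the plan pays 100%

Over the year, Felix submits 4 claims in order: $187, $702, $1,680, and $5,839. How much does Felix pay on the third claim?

$888.30

Claim 1 — $187: entire amount goes to the deductible. Cost to owner: $187. OOP to date $187.
Claim 2 — $702: fully absorbed by the deductible. Cost to owner: $702. OOP to date $889.
Claim 3 — $1,680: $549 to deductible, leaving $1,131; coinsurance $1,131 × 30% = $339.30. Owner pays $888.30; OOP now $1,777.30.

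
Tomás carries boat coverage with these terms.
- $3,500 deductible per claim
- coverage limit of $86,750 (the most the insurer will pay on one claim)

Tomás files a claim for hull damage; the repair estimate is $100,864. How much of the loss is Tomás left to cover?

After the deductible, $100,864 − $3,500 = $97,364 remains.
The $86,750 per-incident cap binds; insurer pays $86,750.
The owner bears the rest of the original loss: $100,864 − $86,750 = $14,114.

$14,114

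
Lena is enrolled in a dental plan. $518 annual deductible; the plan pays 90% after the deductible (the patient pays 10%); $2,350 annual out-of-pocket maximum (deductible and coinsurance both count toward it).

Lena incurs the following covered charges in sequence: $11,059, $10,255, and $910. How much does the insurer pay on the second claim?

Bill 1, $11,059: deductible takes $518, $10,541 remains; coinsurance $10,541 × 10% = $1,054.10. Patient owes $1,572.10 (running OOP $1,572.10). Plan pays $11,059 − $1,572.10 = $9,486.90.
Bill 2, $10,255: deductible met; 10% of $10,255 = $1,025.50. Adding that to $1,572.10 gives $2,597.60, past the $2,350 cap; patient pays only $2,350 − $1,572.10 = $777.90. Insurer: $10,255 − $777.90 = $9,477.10.

$9,477.10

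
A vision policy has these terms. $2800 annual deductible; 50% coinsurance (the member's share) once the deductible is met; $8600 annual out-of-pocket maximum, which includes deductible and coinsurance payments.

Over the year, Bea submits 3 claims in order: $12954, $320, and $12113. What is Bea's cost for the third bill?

$563

Bill 1, $12954: $2800 to deductible, leaving $10154; coinsurance $10154 × 50% = $5077. Member pays $7877; OOP now $7877.
Bill 2, $320: deductible met; 50% of $320 = $160. Member pays $160; OOP now $8037.
Bill 3, $12113: deductible met; 50% of $12113 = $6056.50. That would push OOP to $14093.50, over the $8600 cap, so member pays $8600 − $8037 = $563.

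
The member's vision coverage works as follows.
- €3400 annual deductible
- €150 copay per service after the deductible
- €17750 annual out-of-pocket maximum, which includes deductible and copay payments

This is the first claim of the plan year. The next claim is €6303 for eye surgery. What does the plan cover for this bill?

Nothing has been paid toward the €3400 deductible, so the first €3400 of this charge is applied there.
After the €3400 deductible portion, €6303 − €3400 = €2903 is subject to the copay.
Copay on this service: €150.
So the member owes €3400 + €150 = €3550 before any cap.
Year-to-date out-of-pocket becomes €0 + €3550 = €3550, still under the €17750 maximum, so no cap applies.
The insurer covers the remainder: €6303 − €3550 = €2753.

€2753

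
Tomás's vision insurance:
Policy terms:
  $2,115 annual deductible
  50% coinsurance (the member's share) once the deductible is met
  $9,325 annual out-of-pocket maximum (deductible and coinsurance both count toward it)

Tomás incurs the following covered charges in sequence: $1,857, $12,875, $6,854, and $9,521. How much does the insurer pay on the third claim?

Claim 1 ($1,857): entire amount goes to the deductible. Member pays $1,857; OOP now $1,857. Plan pays $1,857 − $1,857 = $0.
Claim 2 ($12,875): $258 to deductible, leaving $12,617; coinsurance $12,617 × 50% = $6,308.50. Cost to member: $6,566.50. OOP to date $8,423.50. Plan pays $12,875 − $6,566.50 = $6,308.50.
Claim 3 ($6,854): deductible already satisfied, so member's share is 50% × $6,854 = $3,427. OOP would hit $11,850.50 > $9,325, so the cap limits the member to $9,325 − $8,423.50 = $901.50. Insurer: $6,854 − $901.50 = $5,952.50.

$5,952.50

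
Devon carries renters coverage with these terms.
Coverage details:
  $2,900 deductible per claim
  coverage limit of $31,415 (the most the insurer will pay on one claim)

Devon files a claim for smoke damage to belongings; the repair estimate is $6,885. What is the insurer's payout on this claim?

$3,985

Subtract the deductible: $6,885 − $2,900 = $3,985.
$3,985 ≤ $31,415, so the limit doesn't bind; insurer pays $3,985.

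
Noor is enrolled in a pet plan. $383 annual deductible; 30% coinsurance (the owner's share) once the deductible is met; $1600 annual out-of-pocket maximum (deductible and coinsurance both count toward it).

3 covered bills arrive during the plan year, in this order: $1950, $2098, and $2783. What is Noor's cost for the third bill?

Claim 1 — $1950: deductible takes $383, $1567 remains; owner's 30% is $470.10. Cost to owner: $853.10. OOP to date $853.10.
Claim 2 — $2098: deductible met; 30% of $2098 = $629.40. Owner owes $629.40 (running OOP $1482.50).
Claim 3 — $2783: 30% coinsurance on $2783 = $834.90. OOP would hit $2317.40 > $1600, so the cap limits the owner to $1600 − $1482.50 = $117.50.

$117.50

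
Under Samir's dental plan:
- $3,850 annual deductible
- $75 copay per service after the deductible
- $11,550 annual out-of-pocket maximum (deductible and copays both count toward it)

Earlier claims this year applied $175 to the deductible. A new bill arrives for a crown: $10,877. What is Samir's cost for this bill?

$3,750

Remaining deductible: $3,850 − $175 = $3,675.
After the $3,675 deductible portion, $10,877 − $3,675 = $7,202 is subject to the copay.
Copay on this service: $75.
So the patient owes $3,675 + $75 = $3,750 before any cap.
Year-to-date out-of-pocket becomes $175 + $3,750 = $3,925, still under the $11,550 maximum, so no cap applies.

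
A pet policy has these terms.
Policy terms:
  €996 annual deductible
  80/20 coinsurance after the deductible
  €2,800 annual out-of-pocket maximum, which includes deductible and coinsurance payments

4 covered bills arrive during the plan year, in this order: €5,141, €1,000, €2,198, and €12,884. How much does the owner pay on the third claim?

Claim 1 (€5,141): €996 to deductible, leaving €4,145; owner's 20% is €829. Cost to owner: €1,825. OOP to date €1,825.
Claim 2 (€1,000): deductible met; 20% of €1,000 = €200. Cost to owner: €200. OOP to date €2,025.
Claim 3 (€2,198): deductible met; 20% of €2,198 = €439.60. Owner pays €439.60; OOP now €2,464.60.

€439.60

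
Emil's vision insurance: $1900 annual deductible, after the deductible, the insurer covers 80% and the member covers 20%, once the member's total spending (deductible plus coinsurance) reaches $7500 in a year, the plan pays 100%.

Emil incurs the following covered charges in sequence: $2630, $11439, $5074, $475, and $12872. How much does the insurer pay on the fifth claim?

$10815.60

#1 ($2630): deductible takes $1900, $730 remains; coinsurance $730 × 20% = $146. Cost to member: $2046. OOP to date $2046. Insurer: $2630 − $2046 = $584.
#2 ($11439): deductible already satisfied, so member's share is 20% × $11439 = $2287.80. Member pays $2287.80; OOP now $4333.80. Insurer: $11439 − $2287.80 = $9151.20.
#3 ($5074): 20% coinsurance on $5074 = $1014.80. Member owes $1014.80 (running OOP $5348.60). Plan pays $5074 − $1014.80 = $4059.20.
#4 ($475): deductible met; 20% of $475 = $95. Member pays $95; OOP now $5443.60. Insurer: $475 − $95 = $380.
#5 ($12872): deductible already satisfied, so member's share is 20% × $12872 = $2574.40. That would push OOP to $8018, over the $7500 cap, so member pays $7500 − $5443.60 = $2056.40. Insurer: $12872 − $2056.40 = $10815.60.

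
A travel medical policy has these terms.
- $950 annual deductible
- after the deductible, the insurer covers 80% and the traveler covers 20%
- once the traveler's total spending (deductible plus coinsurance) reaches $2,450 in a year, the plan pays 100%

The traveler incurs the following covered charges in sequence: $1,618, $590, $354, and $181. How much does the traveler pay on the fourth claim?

$36.20

Claim 1 — $1,618: $950 finishes the deductible; $668 goes to coinsurance; coinsurance $668 × 20% = $133.60. Traveler pays $1,083.60; OOP now $1,083.60.
Claim 2 — $590: deductible met; 20% of $590 = $118. Cost to traveler: $118. OOP to date $1,201.60.
Claim 3 — $354: deductible met; 20% of $354 = $70.80. Cost to traveler: $70.80. OOP to date $1,272.40.
Claim 4 — $181: deductible already satisfied, so traveler's share is 20% × $181 = $36.20. Traveler owes $36.20 (running OOP $1,308.60).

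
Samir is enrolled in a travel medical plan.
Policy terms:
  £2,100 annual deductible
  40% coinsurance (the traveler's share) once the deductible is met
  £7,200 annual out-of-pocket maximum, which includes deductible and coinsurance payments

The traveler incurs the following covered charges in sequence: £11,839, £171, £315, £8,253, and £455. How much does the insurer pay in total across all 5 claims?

£13,833

#1 (£11,839): £2,100 to deductible, leaving £9,739; coinsurance £9,739 × 40% = £3,895.60. Cost to traveler: £5,995.60. OOP to date £5,995.60. Insurer: £11,839 − £5,995.60 = £5,843.40.
#2 (£171): deductible met; 40% of £171 = £68.40. Cost to traveler: £68.40. OOP to date £6,064. Insurer: £171 − £68.40 = £102.60.
#3 (£315): 40% coinsurance on £315 = £126. Cost to traveler: £126. OOP to date £6,190. Insurer: £315 − £126 = £189.
#4 (£8,253): 40% coinsurance on £8,253 = £3,301.20. OOP would hit £9,491.20 > £7,200, so the cap limits the traveler to £7,200 − £6,190 = £1,010. Insurer: £8,253 − £1,010 = £7,243.
#5 (£455): deductible already satisfied, so traveler's share is 40% × £455 = £182. OOP would hit £7,382 > £7,200, so the cap limits the traveler to £7,200 − £7,200 = £0. Plan pays £455 − £0 = £455.
Insurer total: £5,843.40 + £102.60 + £189 + £7,243 + £455 = £13,833.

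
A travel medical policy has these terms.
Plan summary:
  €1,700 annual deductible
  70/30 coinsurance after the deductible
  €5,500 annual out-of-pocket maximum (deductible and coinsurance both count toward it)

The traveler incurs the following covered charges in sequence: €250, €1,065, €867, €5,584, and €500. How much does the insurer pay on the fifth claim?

€350

#1 (€250): entire amount goes to the deductible. Traveler owes €250 (running OOP €250). Insurer: €250 − €250 = €0.
#2 (€1,065): entire amount goes to the deductible. Traveler pays €1,065; OOP now €1,315. Insurer: €1,065 − €1,065 = €0.
#3 (€867): deductible takes €385, €482 remains; coinsurance €482 × 30% = €144.60. Cost to traveler: €529.60. OOP to date €1,844.60. Plan pays €867 − €529.60 = €337.40.
#4 (€5,584): deductible met; 30% of €5,584 = €1,675.20. Traveler pays €1,675.20; OOP now €3,519.80. Insurer: €5,584 − €1,675.20 = €3,908.80.
#5 (€500): 30% coinsurance on €500 = €150. Traveler owes €150 (running OOP €3,669.80). Plan pays €500 − €150 = €350.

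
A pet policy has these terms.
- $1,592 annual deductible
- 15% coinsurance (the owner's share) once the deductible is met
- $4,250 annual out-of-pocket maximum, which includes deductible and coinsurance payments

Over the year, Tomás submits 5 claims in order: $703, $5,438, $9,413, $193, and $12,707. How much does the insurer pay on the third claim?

Claim 1 — $703: fully absorbed by the deductible. Owner owes $703 (running OOP $703). Insurer: $703 − $703 = $0.
Claim 2 — $5,438: $889 finishes the deductible; $4,549 goes to coinsurance; coinsurance $4,549 × 15% = $682.35. Cost to owner: $1,571.35. OOP to date $2,274.35. Plan pays $5,438 − $1,571.35 = $3,866.65.
Claim 3 — $9,413: 15% coinsurance on $9,413 = $1,411.95. Owner owes $1,411.95 (running OOP $3,686.30). Insurer: $9,413 − $1,411.95 = $8,001.05.

$8,001.05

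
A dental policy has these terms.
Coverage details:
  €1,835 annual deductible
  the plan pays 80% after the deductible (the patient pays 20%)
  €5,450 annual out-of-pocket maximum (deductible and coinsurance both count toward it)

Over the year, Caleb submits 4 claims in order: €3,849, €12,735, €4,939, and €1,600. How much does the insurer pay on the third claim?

#1 (€3,849): deductible takes €1,835, €2,014 remains; 20% of €2,014 = €402.80. Cost to patient: €2,237.80. OOP to date €2,237.80. Plan pays €3,849 − €2,237.80 = €1,611.20.
#2 (€12,735): 20% coinsurance on €12,735 = €2,547. Patient pays €2,547; OOP now €4,784.80. Insurer: €12,735 − €2,547 = €10,188.
#3 (€4,939): 20% coinsurance on €4,939 = €987.80. Adding that to €4,784.80 gives €5,772.60, past the €5,450 cap; patient pays only €5,450 − €4,784.80 = €665.20. Insurer: €4,939 − €665.20 = €4,273.80.

€4,273.80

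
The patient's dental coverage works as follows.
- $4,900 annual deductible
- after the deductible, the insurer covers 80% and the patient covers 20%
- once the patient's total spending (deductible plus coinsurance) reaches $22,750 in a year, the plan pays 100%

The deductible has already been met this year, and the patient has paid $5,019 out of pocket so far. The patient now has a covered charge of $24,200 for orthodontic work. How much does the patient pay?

The deductible is already satisfied, so the full bill goes to coinsurance.
Coinsurance: $24,200 × 20% = $4,840.
Total out-of-pocket so far would be $5,019 + $4,840 = $9,859, below the $22,750 cap — no reduction.

$4,840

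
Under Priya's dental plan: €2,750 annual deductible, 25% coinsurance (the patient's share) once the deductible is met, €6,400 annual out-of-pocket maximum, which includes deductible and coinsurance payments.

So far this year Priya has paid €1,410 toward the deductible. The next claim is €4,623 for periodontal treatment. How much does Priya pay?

Remaining deductible: €2,750 − €1,410 = €1,340.
After the €1,340 deductible portion, €4,623 − €1,340 = €3,283 is subject to coinsurance.
Patient's 25% share of €3,283 is €820.75.
So the patient owes €1,340 + €820.75 = €2,160.75 before any cap.
Year-to-date out-of-pocket becomes €1,410 + €2,160.75 = €3,570.75, still under the €6,400 maximum, so no cap applies.

€2,160.75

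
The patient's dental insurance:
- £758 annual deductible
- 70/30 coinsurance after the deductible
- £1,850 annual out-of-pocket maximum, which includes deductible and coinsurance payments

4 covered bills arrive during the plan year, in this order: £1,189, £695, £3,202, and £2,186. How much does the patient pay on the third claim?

£754.20

#1 (£1,189): deductible takes £758, £431 remains; coinsurance £431 × 30% = £129.30. Cost to patient: £887.30. OOP to date £887.30.
#2 (£695): 30% coinsurance on £695 = £208.50. Cost to patient: £208.50. OOP to date £1,095.80.
#3 (£3,202): deductible met; 30% of £3,202 = £960.60. Adding that to £1,095.80 gives £2,056.40, past the £1,850 cap; patient pays only £1,850 − £1,095.80 = £754.20.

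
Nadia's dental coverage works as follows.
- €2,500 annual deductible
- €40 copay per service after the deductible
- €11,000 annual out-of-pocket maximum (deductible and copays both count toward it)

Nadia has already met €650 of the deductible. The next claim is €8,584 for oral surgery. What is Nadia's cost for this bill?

Deductible still to meet: €2,500 − €650 = €1,850.
The remaining €6,734 (= €8,584 − €1,850) moves to the copay.
Copay on this service: €40.
That puts the patient's cost at €1,850 + €40 = €1,890 before any cap.
Cumulative spending €650 + €1,890 = €2,540 stays under the €11,000 maximum.

€1,890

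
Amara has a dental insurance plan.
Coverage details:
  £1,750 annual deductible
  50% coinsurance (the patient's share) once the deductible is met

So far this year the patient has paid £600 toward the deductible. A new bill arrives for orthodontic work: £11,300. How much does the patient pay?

£6,225

£600 of the £1,750 deductible is already met, leaving £1,150.
After the £1,150 deductible portion, £11,300 − £1,150 = £10,150 is subject to coinsurance.
50% of £10,150 = £5,075 falls to the patient.
Patient responsibility: £1,150 + £5,075 = £6,225.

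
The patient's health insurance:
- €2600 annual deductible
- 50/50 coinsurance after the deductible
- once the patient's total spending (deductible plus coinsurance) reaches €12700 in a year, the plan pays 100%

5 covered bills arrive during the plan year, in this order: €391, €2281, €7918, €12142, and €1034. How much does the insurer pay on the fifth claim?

€1000

#1 (€391): entire amount goes to the deductible. Cost to patient: €391. OOP to date €391. Insurer: €391 − €391 = €0.
#2 (€2281): deductible takes €2209, €72 remains; patient's 50% is €36. Cost to patient: €2245. OOP to date €2636. Insurer: €2281 − €2245 = €36.
#3 (€7918): deductible met; 50% of €7918 = €3959. Patient owes €3959 (running OOP €6595). Plan pays €7918 − €3959 = €3959.
#4 (€12142): deductible already satisfied, so patient's share is 50% × €12142 = €6071. Patient owes €6071 (running OOP €12666). Plan pays €12142 − €6071 = €6071.
#5 (€1034): 50% coinsurance on €1034 = €517. Adding that to €12666 gives €13183, past the €12700 cap; patient pays only €12700 − €12666 = €34. Plan pays €1034 − €34 = €1000.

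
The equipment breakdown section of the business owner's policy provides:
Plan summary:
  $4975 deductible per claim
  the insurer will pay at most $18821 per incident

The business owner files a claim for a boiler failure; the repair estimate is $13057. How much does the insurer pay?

Subtract the deductible: $13057 − $4975 = $8082.
$8082 ≤ $18821, so the limit doesn't bind; insurer pays $8082.

$8082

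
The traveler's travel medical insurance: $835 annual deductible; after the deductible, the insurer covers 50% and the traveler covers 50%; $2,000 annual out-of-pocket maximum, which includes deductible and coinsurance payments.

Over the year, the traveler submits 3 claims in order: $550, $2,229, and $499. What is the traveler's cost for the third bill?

Claim 1 — $550: fully absorbed by the deductible. Traveler pays $550; OOP now $550.
Claim 2 — $2,229: $285 to deductible, leaving $1,944; coinsurance $1,944 × 50% = $972. Traveler pays $1,257; OOP now $1,807.
Claim 3 — $499: 50% coinsurance on $499 = $249.50. Adding that to $1,807 gives $2,056.50, past the $2,000 cap; traveler pays only $2,000 − $1,807 = $193.

$193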